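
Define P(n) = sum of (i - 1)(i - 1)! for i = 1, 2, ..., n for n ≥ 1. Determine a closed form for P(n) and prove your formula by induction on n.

P(n) = n! - 1

We claim P(n) = n! - 1 for all n ≥ 1.
For the base case n = 1: P(1) = 0, and the closed form gives 0. They agree.
Inductive step: suppose the statement holds for some i ≥ 1, so P(i) = i! - 1.
Then P(i+1) = P(i) + (i·i!) = (i! - 1) + (i·i!).
Simplifying, P(i+1) = (i+1)! - 1,
which is the closed form with n = i+1.
This completes the induction.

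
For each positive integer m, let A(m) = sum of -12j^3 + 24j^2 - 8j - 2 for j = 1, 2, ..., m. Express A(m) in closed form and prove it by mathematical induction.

We claim A(m) = -m(3m^3 - 2m^2 - 5m + 2) for all m ≥ 1.
When m = 1: A(1) = 2, and the closed form gives 2. They agree.
Inductive step: suppose the statement holds for some j ≥ 1, so A(j) = j(-3j^3 + 2j^2 + 5j - 2).
Then A(j+1) = A(j) + (-12j^3 - 12j^2 + 4j + 2) = (j(-3j^3 + 2j^2 + 5j - 2)) + (-12j^3 - 12j^2 + 4j + 2).
Simplifying, A(j+1) = -(j + 1)(3j^3 + 7j^2 - 2) = -(j+1)(3(j+1)^3 - 2(j+1)^2 - 5(j+1) + 2),
which is the closed form with m = j+1.
This completes the induction.

A(m) = -m(3m^3 - 2m^2 - 5m + 2)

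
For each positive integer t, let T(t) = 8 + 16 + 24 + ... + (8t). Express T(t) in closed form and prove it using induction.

T(t) = 4t(t + 1)

We claim T(t) = 4t(t + 1) for all t ≥ 1.
For the base case t = 1: T(1) = 8, and the closed form gives 8. They agree.
For the inductive step, assume it holds for an arbitrary p ≥ 1, so T(p) = 4p(p + 1).
Then T(p+1) = T(p) + (8p + 8) = (4p(p + 1)) + (8p + 8).
Simplifying, T(p+1) = 4(p + 1)(p + 2) = 4(p+1)((p+1) + 1),
which is the closed form with t = p+1.
Hence, by induction on t, the claim holds for every t ≥ 1.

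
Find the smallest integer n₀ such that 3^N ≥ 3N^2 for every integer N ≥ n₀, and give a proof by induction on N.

n₀ = 3

At N = 2: 9 < 12, so the inequality fails and n₀ ≥ 3. We prove 3^N ≥ 3N^2 for all N ≥ 3.
For the base case N = 3: 3^N = 27 and 3N^2 = 27, so 27 ≥ 27.
Suppose the result is true for N = j, so 3^j ≥ 3j^2.
Then 3^(j + 1) = 3·(3^j) ≥ 3·(3j^2).
Also, for j ≥ 3 we have 3·(3j^2) ≥ 3(j+1)^2, since 3 ≥ (1 + 1/j)^2 for all j ≥ 3.
Combining, 3^(j + 1) ≥ 3(j+1)^2.
This completes the induction.
Hence the smallest such n₀ is 3.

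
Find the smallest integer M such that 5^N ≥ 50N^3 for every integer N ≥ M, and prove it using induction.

M = 6

At N = 5: 3125 < 6250, so the inequality fails and M ≥ 6. We prove 5^N ≥ 50N^3 for all N ≥ 6.
Base case (N = 6): 5^N = 15625 and 50N^3 = 10800, so 15625 ≥ 10800.
Suppose the result is true for N = r, so 5^r ≥ 50r^3.
Then 5^(r + 1) = 5·(5^r) ≥ 5·(50r^3).
Also, for r ≥ 6 we have 5·(50r^3) ≥ 50(r+1)^3, since 5 ≥ (1 + 1/r)^3 for all r ≥ 6.
Combining, 5^(r + 1) ≥ 50(r+1)^3.
By the principle of mathematical induction, the result holds for all N ≥ 6.
Hence the smallest such M is 6.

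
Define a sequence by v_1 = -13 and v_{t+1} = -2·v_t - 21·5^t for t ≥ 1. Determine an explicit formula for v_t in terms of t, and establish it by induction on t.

Computing the first terms: v_1 = -13, v_2 = -79, v_3 = -367. This suggests v_t = -(-2)^t - 3·5^t.
Base step (t = 1): the formula gives -13 = -13 = v_1.
Inductive step: assume the claim holds for t = k, so v_k = -(-2)^k - 3·5^k.
Then v_{k+1} = -2·v_k - 21·5^k = -2·(-(-2)^k - 3·5^k) - 21·5^k = -(-2)^(k + 1) - 3·5^(k + 1),
which is the claimed formula at t = k+1.
By the principle of mathematical induction, the result holds for all t ≥ 1.

v_t = -(-2)^t - 3·5^t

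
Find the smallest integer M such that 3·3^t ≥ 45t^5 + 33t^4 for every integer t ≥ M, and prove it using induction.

At t = 14: 14348907 < 25469808, so the inequality fails and M ≥ 15. We prove 3·3^t ≥ 45t^5 + 33t^4 for all t ≥ 15.
Base case (t = 15): 3·3^t = 43046721 and 45t^5 + 33t^4 = 35842500, so 43046721 ≥ 35842500.
Inductive step: assume the claim holds for t = j, so 3·3^j ≥ 45j^5 + 33j^4.
Then 3·3^(j + 1) = 3·(3·3^j) ≥ 3·(45j^5 + 33j^4).
Also, for j ≥ 15 we have 3·(45j^5 + 33j^4) ≥ 45(j+1)^5 + 33(j+1)^4, since 3·(45j^5 + 33j^4) − (45(j+1)^5 + 33(j+1)^4) = 90j^5 - 159j^4 - 582j^3 - 648j^2 - 357j - 78, which is nonnegative for all j ≥ 15.
Combining, 3·3^(j + 1) ≥ 45(j+1)^5 + 33(j+1)^4.
By the principle of mathematical induction, the result holds for all t ≥ 15.
Hence the smallest such M is 15.

M = 15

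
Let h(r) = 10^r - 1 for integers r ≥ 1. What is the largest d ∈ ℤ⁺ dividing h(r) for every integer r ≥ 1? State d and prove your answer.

Computing the first values: h(1) = 9 and h(2) = 99; gcd(9, 99) = 9, so d ≤ 9.
We prove 9 | 10^r - 1 for all r ≥ 1 by induction on r.
When r = 1: h(1) = 9 = 9·(1), so 9 | h(1).
Suppose the result is true for r = i, i.e. 9 | h(i). Then
10^{i+1} − 1^{i+1} = 10·10^i − 1·1^i = 10·(10^i − 1^i) + (9)·1^i. The first term is divisible by 9 by the inductive hypothesis, and the second term (9)·1^i is divisible by 9 since 9 | 9. Hence 9 | h(i+1).
This completes the induction.
Therefore the largest such d is 9.

d = 9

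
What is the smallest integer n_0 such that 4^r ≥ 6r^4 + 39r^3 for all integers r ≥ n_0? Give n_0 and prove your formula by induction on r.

At r = 7: 16384 < 27783, so the inequality fails and n_0 ≥ 8. We prove 4^r ≥ 6r^4 + 39r^3 for all r ≥ 8.
When r = 8: 4^r = 65536 and 6r^4 + 39r^3 = 44544, so 65536 ≥ 44544.
Inductive step: suppose the statement holds for some m ≥ 8, so 4^m ≥ 6m^4 + 39m^3.
Then 4^(m + 1) = 4·(4^m) ≥ 4·(6m^4 + 39m^3).
Also, for m ≥ 8 we have 4·(6m^4 + 39m^3) ≥ 6(m+1)^4 + 39(m+1)^3, since 4·(6m^4 + 39m^3) − (6(m+1)^4 + 39(m+1)^3) = 18m^4 + 93m^3 - 153m^2 - 141m - 45, which is nonnegative for all m ≥ 8.
Combining, 4^(m + 1) ≥ 6(m+1)^4 + 39(m+1)^3.
By the principle of mathematical induction, the result holds for all r ≥ 8.
Hence the smallest such n_0 is 8.

n_0 = 8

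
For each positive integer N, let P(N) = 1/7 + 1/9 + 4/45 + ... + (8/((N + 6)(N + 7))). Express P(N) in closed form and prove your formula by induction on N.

We claim P(N) = 8N/(7(N + 7)) for all N ≥ 1.
Base step (N = 1): P(1) = 1/7, and the closed form gives 1/7. They agree.
For the inductive step, assume it holds for an arbitrary r ≥ 1, so P(r) = 8r/(7(r + 7)).
Then P(r+1) = P(r) + (8/((r + 7)(r + 8))) = (8r/(7(r + 7))) + (8/((r + 7)(r + 8))).
Simplifying, P(r+1) = 8(r + 1)/(7(r + 8)) = 8(r+1)/(7((r+1) + 7)),
which is the closed form with N = r+1.
Hence, by induction on N, the claim holds for every N ≥ 1.

P(N) = 8N/(7(N + 7))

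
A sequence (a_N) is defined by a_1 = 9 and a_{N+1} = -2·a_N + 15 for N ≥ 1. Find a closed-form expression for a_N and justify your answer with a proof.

a_N = (-2)^(N + 1) + 5

Computing the first terms: a_1 = 9, a_2 = -3, a_3 = 21. This suggests a_N = (-2)^(N + 1) + 5.
When N = 1: the formula gives 9 = 9 = a_1.
For the inductive step, assume it holds for an arbitrary p ≥ 1, so a_p = (-2)^(p + 1) + 5.
Then a_{p+1} = -2·a_p + 15 = -2·((-2)^(p + 1) + 5) + 15 = (-2)^(p + 2) + 5 = (-2)^((p+1) + 1) + 5,
which is the claimed formula at N = p+1.
By the principle of mathematical induction, the result holds for all N ≥ 1.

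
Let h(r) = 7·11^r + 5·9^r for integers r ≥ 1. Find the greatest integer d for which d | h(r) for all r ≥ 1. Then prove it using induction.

Computing the first values: h(1) = 122 and h(2) = 1252; gcd(122, 1252) = 2, so d ≤ 2.
We prove 2 | 7·11^r + 5·9^r for all r ≥ 1 by induction on r.
Base case (r = 1): h(1) = 122 = 2·(61), so 2 | h(1).
Inductive step: suppose the statement holds for some k ≥ 1, i.e. 2 | h(k). Then
h(k+1) − 11·h(k) = (7·11^(k+1) + 5·9^(k+1)) − 11·(7·11^k + 5·9^k) = (5)·9^k·(9 − 11) = (-10)·9^k. Since 2 | h(k) by the inductive hypothesis, 2 | 11·h(k); and 2 | -10 since -10 = 2·-5. Therefore 2 | h(k+1).
This completes the induction.
Therefore the largest such d is 2.

d = 2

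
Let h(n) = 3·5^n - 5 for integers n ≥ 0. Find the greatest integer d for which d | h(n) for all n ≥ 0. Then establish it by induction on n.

d = 2

Computing the first values: h(0) = -2 and h(1) = 10; gcd(-2, 10) = 2, so d ≤ 2.
We prove 2 | 3·5^n - 5 for all n ≥ 0 by induction on n.
Base case (n = 0): h(0) = -2 = 2·(-1), so 2 | h(0).
Suppose the result is true for n = r, i.e. 2 | h(r). Then
h(r+1) = 3·5^(r+1) - 5 = 5·(3·5^r - 5) + 20 = 5·h(r) + 20. The first term is divisible by 2 by the inductive hypothesis, and 20 is divisible by 2. Hence 2 | h(r+1).
Hence, by induction on n, the claim holds for every n ≥ 0.
Therefore the largest such d is 2.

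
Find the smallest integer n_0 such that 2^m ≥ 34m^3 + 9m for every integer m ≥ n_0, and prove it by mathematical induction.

n_0 = 18

At m = 17: 131072 < 167195, so the inequality fails and n_0 ≥ 18. We prove 2^m ≥ 34m^3 + 9m for all m ≥ 18.
Base case (m = 18): 2^m = 262144 and 34m^3 + 9m = 198450, so 262144 ≥ 198450.
Inductive step: suppose the statement holds for some p ≥ 18, so 2^p ≥ 34p^3 + 9p.
Then 2^(p + 1) = 2·(2^p) ≥ 2·(34p^3 + 9p).
Also, for p ≥ 18 we have 2·(34p^3 + 9p) ≥ 34(p+1)^3 + 9(p+1), since 2·(34p^3 + 9p) − (34(p+1)^3 + 9(p+1)) = 34p^3 - 102p^2 - 93p - 43, which is nonnegative for all p ≥ 18.
Combining, 2^(p + 1) ≥ 34(p+1)^3 + 9(p+1).
Hence, by induction on m, the claim holds for every m ≥ 18.
Hence the smallest such n_0 is 18.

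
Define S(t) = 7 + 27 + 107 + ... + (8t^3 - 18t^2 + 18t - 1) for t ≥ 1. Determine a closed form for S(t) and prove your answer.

S(t) = t(2t^3 - 2t^2 + 2t + 5)

We claim S(t) = t(2t^3 - 2t^2 + 2t + 5) for all t ≥ 1.
Base case (t = 1): S(1) = 7, and the closed form gives 7. They agree.
For the inductive step, assume it holds for an arbitrary i ≥ 1, so S(i) = i(2i^3 - 2i^2 + 2i + 5).
Then S(i+1) = S(i) + (8i^3 + 6i^2 + 6i + 7) = (i(2i^3 - 2i^2 + 2i + 5)) + (8i^3 + 6i^2 + 6i + 7).
Simplifying, S(i+1) = (i + 1)(2i^3 + 4i^2 + 4i + 7) = (i+1)(2(i+1)^3 - 2(i+1)^2 + 2(i+1) + 5),
which is the closed form with t = i+1.
This completes the induction.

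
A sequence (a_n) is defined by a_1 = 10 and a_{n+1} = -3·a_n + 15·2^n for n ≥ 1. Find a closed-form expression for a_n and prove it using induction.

a_n = 4(-3)^(n - 1) + 3·2^n

Computing the first terms: a_1 = 10, a_2 = 0, a_3 = 60. This suggests a_n = 4(-3)^(n - 1) + 3·2^n.
Base case (n = 1): the formula gives 10 = 10 = a_1.
For the inductive step, assume it holds for an arbitrary j ≥ 1, so a_j = 4(-3)^(j - 1) + 3·2^j.
Then a_{j+1} = -3·a_j + 15·2^j = -3·(4(-3)^(j - 1) + 3·2^j) + 15·2^j = 4(-3)^j + 3·2^(j + 1) = 4(-3)^((j+1) - 1) + 3·2^(j+1),
which is the claimed formula at n = j+1.
By the principle of mathematical induction, the result holds for all n ≥ 1.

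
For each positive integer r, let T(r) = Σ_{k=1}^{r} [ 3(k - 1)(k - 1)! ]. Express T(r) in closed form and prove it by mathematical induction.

We claim T(r) = 3r! - 3 for all r ≥ 1.
For the base case r = 1: T(1) = 0, and the closed form gives 0. They agree.
For the inductive step, assume it holds for an arbitrary k ≥ 1, so T(k) = 3k! - 3.
Then T(k+1) = T(k) + (3k·k!) = (3k! - 3) + (3k·k!).
Simplifying, T(k+1) = 3(k+1)! - 3,
which is the closed form with r = k+1.
This completes the induction.

T(r) = 3r! - 3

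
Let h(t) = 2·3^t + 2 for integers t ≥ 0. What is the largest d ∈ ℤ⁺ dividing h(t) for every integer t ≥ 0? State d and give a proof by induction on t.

Computing the first values: h(0) = 4 and h(1) = 8; gcd(4, 8) = 4, so d ≤ 4.
We prove 4 | 2·3^t + 2 for all t ≥ 0 by induction on t.
Base case (t = 0): h(0) = 4 = 4·(1), so 4 | h(0).
For the inductive step, assume it holds for an arbitrary p ≥ 0, i.e. 4 | h(p). Then
h(p+1) = 2·3^(p+1) + 2 = 3·(2·3^p + 2) - 4 = 3·h(p) - 4. The first term is divisible by 4 by the inductive hypothesis, and -4 is divisible by 4. Hence 4 | h(p+1).
This completes the induction.
Therefore the largest such d is 4.

d = 4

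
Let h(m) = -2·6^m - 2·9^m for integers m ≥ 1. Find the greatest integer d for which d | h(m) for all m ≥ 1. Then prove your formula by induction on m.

Computing the first values: h(1) = -30 and h(2) = -234; gcd(-30, -234) = 6, so d ≤ 6.
We prove 6 | -2·6^m - 2·9^m for all m ≥ 1 by induction on m.
For the base case m = 1: h(1) = -30 = 6·(-5), so 6 | h(1).
For the inductive step, assume it holds for an arbitrary k ≥ 1, i.e. 6 | h(k). Then
h(k+1) − 9·h(k) = (-2·6^(k+1) - 2·9^(k+1)) − 9·(-2·6^k - 2·9^k) = (-2)·6^k·(6 − 9) = (6)·6^k. Since 6 | h(k) by the inductive hypothesis, 6 | 9·h(k); and 6 | 6 since 6 = 6·1. Therefore 6 | h(k+1).
This completes the induction.
Therefore the largest such d is 6.

d = 6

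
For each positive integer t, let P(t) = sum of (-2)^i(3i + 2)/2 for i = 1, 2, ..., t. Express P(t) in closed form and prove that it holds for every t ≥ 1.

We claim P(t) = (-2)^t(t + 1) - 1 for all t ≥ 1.
When t = 1: P(1) = -5, and the closed form gives -5. They agree.
Inductive step: assume the claim holds for t = i, so P(i) = (-2)^i(i + 1) - 1.
Then P(i+1) = P(i) + ((-2)^i(-3i - 5)) = ((-2)^i(i + 1) - 1) + ((-2)^i(-3i - 5)).
Simplifying, P(i+1) = -2(-2)^i·i - 4(-2)^i - 1 = (-2)^(i+1)((i+1) + 1) - 1,
which is the closed form with t = i+1.
By induction, the statement is established for all t ≥ 1.

P(t) = (-2)^t(t + 1) - 1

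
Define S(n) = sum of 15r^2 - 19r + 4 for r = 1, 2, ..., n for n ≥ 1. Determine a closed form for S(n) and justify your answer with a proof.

We claim S(n) = n(n - 1)(5n + 3) for all n ≥ 1.
When n = 1: S(1) = 0, and the closed form gives 0. They agree.
Inductive step: assume the claim holds for n = r, so S(r) = r(5r^2 - 2r - 3).
Then S(r+1) = S(r) + (r(15r + 11)) = (r(5r^2 - 2r - 3)) + (r(15r + 11)).
Simplifying, S(r+1) = r(r + 1)(5r + 8) = (r+1)((r+1) - 1)(5(r+1) + 3),
which is the closed form with n = r+1.
By induction, the statement is established for all n ≥ 1.

S(n) = n(n - 1)(5n + 3)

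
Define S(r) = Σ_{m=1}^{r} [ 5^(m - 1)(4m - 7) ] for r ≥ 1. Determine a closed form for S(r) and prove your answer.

We claim S(r) = 5^r(r - 2) + 2 for all r ≥ 1.
For the base case r = 1: S(1) = -3, and the closed form gives -3. They agree.
Inductive step: suppose the statement holds for some m ≥ 1, so S(m) = 5^m(m - 2) + 2.
Then S(m+1) = S(m) + (5^m(4m - 3)) = (5^m(m - 2) + 2) + (5^m(4m - 3)).
Simplifying, S(m+1) = 5^(m + 1)m - 5^(m + 1) + 2 = 5^(m+1)((m+1) - 2) + 2,
which is the closed form with r = m+1.
By induction, the statement is established for all r ≥ 1.

S(r) = 5^r(r - 2) + 2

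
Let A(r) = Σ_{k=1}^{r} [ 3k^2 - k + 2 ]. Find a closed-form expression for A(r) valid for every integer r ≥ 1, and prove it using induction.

A(r) = r(r^2 + r + 2)

We claim A(r) = r(r^2 + r + 2) for all r ≥ 1.
Base step (r = 1): A(1) = 4, and the closed form gives 4. They agree.
Inductive step: assume the claim holds for r = k, so A(k) = k(k^2 + k + 2).
Then A(k+1) = A(k) + (-k + 3(k + 1)^2 + 1) = (k(k^2 + k + 2)) + (-k + 3(k + 1)^2 + 1).
Simplifying, A(k+1) = (k + 1)(k^2 + 3k + 4) = (k+1)((k+1)^2 + (k+1) + 2),
which is the closed form with r = k+1.
This completes the induction.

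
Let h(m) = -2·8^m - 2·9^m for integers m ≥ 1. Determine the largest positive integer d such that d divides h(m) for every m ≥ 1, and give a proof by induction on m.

d = 2

Computing the first values: h(1) = -34 and h(2) = -290; gcd(-34, -290) = 2, so d ≤ 2.
We prove 2 | -2·8^m - 2·9^m for all m ≥ 1 by induction on m.
When m = 1: h(1) = -34 = 2·(-17), so 2 | h(1).
Inductive step: suppose the statement holds for some r ≥ 1, i.e. 2 | h(r). Then
h(r+1) − 9·h(r) = (-2·8^(r+1) - 2·9^(r+1)) − 9·(-2·8^r - 2·9^r) = (-2)·8^r·(8 − 9) = (2)·8^r. Since 2 | h(r) by the inductive hypothesis, 2 | 9·h(r); and 2 | 2 since 2 = 2·1. Therefore 2 | h(r+1).
By induction, the statement is established for all m ≥ 1.
Therefore the largest such d is 2.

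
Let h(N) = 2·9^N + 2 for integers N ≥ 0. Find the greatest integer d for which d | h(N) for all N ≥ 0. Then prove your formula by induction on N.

d = 4

Computing the first values: h(0) = 4 and h(1) = 20; gcd(4, 20) = 4, so d ≤ 4.
We prove 4 | 2·9^N + 2 for all N ≥ 0 by induction on N.
Base step (N = 0): h(0) = 4 = 4·(1), so 4 | h(0).
Suppose the result is true for N = i, i.e. 4 | h(i). Then
h(i+1) = 2·9^(i+1) + 2 = 9·(2·9^i + 2) - 16 = 9·h(i) - 16. The first term is divisible by 4 by the inductive hypothesis, and -16 is divisible by 4. Hence 4 | h(i+1).
Hence, by induction on N, the claim holds for every N ≥ 0.
Therefore the largest such d is 4.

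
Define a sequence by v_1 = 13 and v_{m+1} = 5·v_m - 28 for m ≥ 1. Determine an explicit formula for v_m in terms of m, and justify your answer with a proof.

v_m = 6·5^(m - 1) + 7

Computing the first terms: v_1 = 13, v_2 = 37, v_3 = 157. This suggests v_m = 6·5^(m - 1) + 7.
Base step (m = 1): the formula gives 13 = 13 = v_1.
For the inductive step, assume it holds for an arbitrary p ≥ 1, so v_p = 6·5^(p - 1) + 7.
Then v_{p+1} = 5·v_p - 28 = 5·(6·5^(p - 1) + 7) - 28 = 6·5^p + 7 = 6·5^((p+1) - 1) + 7,
which is the claimed formula at m = p+1.
By induction, the statement is established for all m ≥ 1.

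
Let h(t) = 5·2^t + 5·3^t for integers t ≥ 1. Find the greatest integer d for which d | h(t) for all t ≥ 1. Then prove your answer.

d = 5

Computing the first values: h(1) = 25 and h(2) = 65; gcd(25, 65) = 5, so d ≤ 5.
We prove 5 | 5·2^t + 5·3^t for all t ≥ 1 by induction on t.
Base step (t = 1): h(1) = 25 = 5·(5), so 5 | h(1).
Suppose the result is true for t = i, i.e. 5 | h(i). Then
h(i+1) − 3·h(i) = (5·2^(i+1) + 5·3^(i+1)) − 3·(5·2^i + 5·3^i) = (5)·2^i·(2 − 3) = (-5)·2^i. Since 5 | h(i) by the inductive hypothesis, 5 | 3·h(i); and 5 | -5 since -5 = 5·-1. Therefore 5 | h(i+1).
By induction, the statement is established for all t ≥ 1.
Therefore the largest such d is 5.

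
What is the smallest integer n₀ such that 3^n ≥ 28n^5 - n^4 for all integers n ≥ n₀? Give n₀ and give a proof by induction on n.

n₀ = 16

At n = 15: 14348907 < 21211875, so the inequality fails and n₀ ≥ 16. We prove 3^n ≥ 28n^5 - n^4 for all n ≥ 16.
Base step (n = 16): 3^n = 43046721 and 28n^5 - n^4 = 29294592, so 43046721 ≥ 29294592.
Inductive step: suppose the statement holds for some i ≥ 16, so 3^i ≥ 28i^5 - i^4.
Then 3^(i + 1) = 3·(3^i) ≥ 3·(28i^5 - i^4).
Also, for i ≥ 16 we have 3·(28i^5 - i^4) ≥ 28(i+1)^5 - (i+1)^4, since 3·(28i^5 - i^4) − (28(i+1)^5 - (i+1)^4) = 56i^5 - 142i^4 - 276i^3 - 274i^2 - 136i - 27, which is nonnegative for all i ≥ 16.
Combining, 3^(i + 1) ≥ 28(i+1)^5 - (i+1)^4.
By induction, the statement is established for all n ≥ 16.
Hence the smallest such n₀ is 16.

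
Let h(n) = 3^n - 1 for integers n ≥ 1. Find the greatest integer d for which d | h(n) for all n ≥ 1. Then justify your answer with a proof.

Computing the first values: h(1) = 2 and h(2) = 8; gcd(2, 8) = 2, so d ≤ 2.
We prove 2 | 3^n - 1 for all n ≥ 1 by induction on n.
Base step (n = 1): h(1) = 2 = 2·(1), so 2 | h(1).
For the inductive step, assume it holds for an arbitrary i ≥ 1, i.e. 2 | h(i). Then
3^{i+1} − 1^{i+1} = 3·3^i − 1·1^i = 3·(3^i − 1^i) + (2)·1^i. The first term is divisible by 2 by the inductive hypothesis, and the second term (2)·1^i is divisible by 2 since 2 | 2. Hence 2 | h(i+1).
Hence, by induction on n, the claim holds for every n ≥ 1.
Therefore the largest such d is 2.

d = 2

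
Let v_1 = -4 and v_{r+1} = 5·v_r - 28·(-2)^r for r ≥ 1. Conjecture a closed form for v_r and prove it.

v_r = (-2)^(r + 2) + 4·5^(r - 1)

Computing the first terms: v_1 = -4, v_2 = 36, v_3 = 68. This suggests v_r = (-2)^(r + 2) + 4·5^(r - 1).
Base case (r = 1): the formula gives -4 = -4 = v_1.
For the inductive step, assume it holds for an arbitrary i ≥ 1, so v_i = (-2)^(i + 2) + 4·5^(i - 1).
Then v_{i+1} = 5·v_i - 28·(-2)^i = 5·((-2)^(i + 2) + 4·5^(i - 1)) - 28·(-2)^i = (-2)^(i + 3) + 4·5^i = (-2)^((i+1) + 2) + 4·5^((i+1) - 1),
which is the claimed formula at r = i+1.
By induction, the statement is established for all r ≥ 1.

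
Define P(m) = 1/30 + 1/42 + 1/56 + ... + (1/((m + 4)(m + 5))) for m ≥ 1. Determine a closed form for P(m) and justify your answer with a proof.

We claim P(m) = m/(5(m + 5)) for all m ≥ 1.
For the base case m = 1: P(1) = 1/30, and the closed form gives 1/30. They agree.
For the inductive step, assume it holds for an arbitrary r ≥ 1, so P(r) = r/(5(r + 5)).
Then P(r+1) = P(r) + (1/((r + 5)(r + 6))) = (r/(5(r + 5))) + (1/((r + 5)(r + 6))).
Simplifying, P(r+1) = (r + 1)/(5(r + 6)) = (r+1)/(5((r+1) + 5)),
which is the closed form with m = r+1.
This completes the induction.

P(m) = m/(5(m + 5))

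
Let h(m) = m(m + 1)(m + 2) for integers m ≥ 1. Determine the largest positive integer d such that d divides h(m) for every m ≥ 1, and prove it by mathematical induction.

d = 6

Computing the first values: h(1) = 6 and h(2) = 24; gcd(6, 24) = 6, so d ≤ 6.
We prove 6 | m(m + 1)(m + 2) for all m ≥ 1 by induction on m.
Base case (m = 1): h(1) = 6 = 6·(1), so 6 | h(1).
For the inductive step, assume it holds for an arbitrary i ≥ 1, i.e. 6 | h(i). Then
h(i+1) − h(i) = (i+1)·(i+2)·(i+3) − i·(i+1)·(i+2) = (i+1)·(i+2)·[(i+3) − i] = 3·(i+1)·(i+2). The product of 2 consecutive integers is divisible by (2)! = 2, so h(i+1) − h(i) is divisible by 3·2 = 6. By the inductive hypothesis 6 | h(i), hence 6 | h(i+1).
Hence, by induction on m, the claim holds for every m ≥ 1.
Therefore the largest such d is 6.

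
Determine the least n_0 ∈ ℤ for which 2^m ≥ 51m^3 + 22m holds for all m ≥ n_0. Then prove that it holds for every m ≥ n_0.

At m = 18: 262144 < 297828, so the inequality fails and n_0 ≥ 19. We prove 2^m ≥ 51m^3 + 22m for all m ≥ 19.
When m = 19: 2^m = 524288 and 51m^3 + 22m = 350227, so 524288 ≥ 350227.
Suppose the result is true for m = i, so 2^i ≥ 51i^3 + 22i.
Then 2^(i + 1) = 2·(2^i) ≥ 2·(51i^3 + 22i).
Also, for i ≥ 19 we have 2·(51i^3 + 22i) ≥ 51(i+1)^3 + 22(i+1), since 2·(51i^3 + 22i) − (51(i+1)^3 + 22(i+1)) = 51i^3 - 153i^2 - 131i - 73, which is nonnegative for all i ≥ 19.
Combining, 2^(i + 1) ≥ 51(i+1)^3 + 22(i+1).
By the principle of mathematical induction, the result holds for all m ≥ 19.
Hence the smallest such n_0 is 19.

n_0 = 19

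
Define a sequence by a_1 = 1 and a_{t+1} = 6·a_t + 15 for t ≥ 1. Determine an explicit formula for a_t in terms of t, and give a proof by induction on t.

Computing the first terms: a_1 = 1, a_2 = 21, a_3 = 141. This suggests a_t = 4·6^(t - 1) - 3.
When t = 1: the formula gives 1 = 1 = a_1.
Suppose the result is true for t = r, so a_r = 4·6^(r - 1) - 3.
Then a_{r+1} = 6·a_r + 15 = 6·(4·6^(r - 1) - 3) + 15 = 4·6^r - 3 = 4·6^((r+1) - 1) - 3,
which is the claimed formula at t = r+1.
By induction, the statement is established for all t ≥ 1.

a_t = 4·6^(t - 1) - 3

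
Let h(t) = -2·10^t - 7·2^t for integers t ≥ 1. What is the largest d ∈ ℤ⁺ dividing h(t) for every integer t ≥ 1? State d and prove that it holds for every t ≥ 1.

d = 2

Computing the first values: h(1) = -34 and h(2) = -228; gcd(-34, -228) = 2, so d ≤ 2.
We prove 2 | -2·10^t - 7·2^t for all t ≥ 1 by induction on t.
For the base case t = 1: h(1) = -34 = 2·(-17), so 2 | h(1).
Inductive step: assume the claim holds for t = r, i.e. 2 | h(r). Then
h(r+1) − 10·h(r) = (-2·10^(r+1) - 7·2^(r+1)) − 10·(-2·10^r - 7·2^r) = (-7)·2^r·(2 − 10) = (56)·2^r. Since 2 | h(r) by the inductive hypothesis, 2 | 10·h(r); and 2 | 56 since 56 = 2·28. Therefore 2 | h(r+1).
By the principle of mathematical induction, the result holds for all t ≥ 1.
Therefore the largest such d is 2.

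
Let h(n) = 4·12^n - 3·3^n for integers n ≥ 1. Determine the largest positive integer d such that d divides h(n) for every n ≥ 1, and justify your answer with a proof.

d = 3

Computing the first values: h(1) = 39 and h(2) = 549; gcd(39, 549) = 3, so d ≤ 3.
We prove 3 | 4·12^n - 3·3^n for all n ≥ 1 by induction on n.
Base case (n = 1): h(1) = 39 = 3·(13), so 3 | h(1).
For the inductive step, assume it holds for an arbitrary k ≥ 1, i.e. 3 | h(k). Then
h(k+1) − 12·h(k) = (4·12^(k+1) - 3·3^(k+1)) − 12·(4·12^k - 3·3^k) = (-3)·3^k·(3 − 12) = (27)·3^k. Since 3 | h(k) by the inductive hypothesis, 3 | 12·h(k); and 3 | 27 since 27 = 3·9. Therefore 3 | h(k+1).
Hence, by induction on n, the claim holds for every n ≥ 1.
Therefore the largest such d is 3.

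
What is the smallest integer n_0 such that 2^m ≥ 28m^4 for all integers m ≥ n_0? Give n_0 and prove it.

n_0 = 23

At m = 22: 4194304 < 6559168, so the inequality fails and n_0 ≥ 23. We prove 2^m ≥ 28m^4 for all m ≥ 23.
When m = 23: 2^m = 8388608 and 28m^4 = 7835548, so 8388608 ≥ 7835548.
Suppose the result is true for m = k, so 2^k ≥ 28k^4.
Then 2^(k + 1) = 2·(2^k) ≥ 2·(28k^4).
Also, for k ≥ 23 we have 2·(28k^4) ≥ 28(k+1)^4, since 2 ≥ (1 + 1/k)^4 for all k ≥ 23.
Combining, 2^(k + 1) ≥ 28(k+1)^4.
Hence, by induction on m, the claim holds for every m ≥ 23.
Hence the smallest such n_0 is 23.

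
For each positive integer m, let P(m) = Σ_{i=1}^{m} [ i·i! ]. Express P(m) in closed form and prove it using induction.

P(m) = (m + 1)! - 1

We claim P(m) = (m + 1)! - 1 for all m ≥ 1.
Base case (m = 1): P(1) = 1, and the closed form gives 1. They agree.
Inductive step: suppose the statement holds for some i ≥ 1, so P(i) = (i + 1)! - 1.
Then P(i+1) = P(i) + ((i + 1)(i + 1)!) = ((i + 1)! - 1) + ((i + 1)(i + 1)!).
Simplifying, P(i+1) = ((i+1) + 1)! - 1,
which is the closed form with m = i+1.
Hence, by induction on m, the claim holds for every m ≥ 1.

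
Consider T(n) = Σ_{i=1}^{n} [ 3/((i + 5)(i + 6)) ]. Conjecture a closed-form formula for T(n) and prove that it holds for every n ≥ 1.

We claim T(n) = n/(2(n + 6)) for all n ≥ 1.
Base step (n = 1): T(1) = 1/14, and the closed form gives 1/14. They agree.
For the inductive step, assume it holds for an arbitrary i ≥ 1, so T(i) = i/(2(i + 6)).
Then T(i+1) = T(i) + (3/((i + 6)(i + 7))) = (i/(2(i + 6))) + (3/((i + 6)(i + 7))).
Simplifying, T(i+1) = (i + 1)/(2(i + 7)) = (i+1)/(2((i+1) + 6)),
which is the closed form with n = i+1.
This completes the induction.

T(n) = n/(2(n + 6))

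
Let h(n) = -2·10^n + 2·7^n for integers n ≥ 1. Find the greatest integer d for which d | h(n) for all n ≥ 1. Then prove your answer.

d = 6

Computing the first values: h(1) = -6 and h(2) = -102; gcd(-6, -102) = 6, so d ≤ 6.
We prove 6 | -2·10^n + 2·7^n for all n ≥ 1 by induction on n.
Base case (n = 1): h(1) = -6 = 6·(-1), so 6 | h(1).
Suppose the result is true for n = i, i.e. 6 | h(i). Then
h(i+1) − 10·h(i) = (-2·10^(i+1) + 2·7^(i+1)) − 10·(-2·10^i + 2·7^i) = (2)·7^i·(7 − 10) = (-6)·7^i. Since 6 | h(i) by the inductive hypothesis, 6 | 10·h(i); and 6 | -6 since -6 = 6·-1. Therefore 6 | h(i+1).
Hence, by induction on n, the claim holds for every n ≥ 1.
Therefore the largest such d is 6.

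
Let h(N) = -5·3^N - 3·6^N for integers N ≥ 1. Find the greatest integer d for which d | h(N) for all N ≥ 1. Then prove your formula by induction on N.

Computing the first values: h(1) = -33 and h(2) = -153; gcd(-33, -153) = 3, so d ≤ 3.
We prove 3 | -5·3^N - 3·6^N for all N ≥ 1 by induction on N.
Base case (N = 1): h(1) = -33 = 3·(-11), so 3 | h(1).
For the inductive step, assume it holds for an arbitrary p ≥ 1, i.e. 3 | h(p). Then
h(p+1) − 6·h(p) = (-5·3^(p+1) - 3·6^(p+1)) − 6·(-5·3^p - 3·6^p) = (-5)·3^p·(3 − 6) = (15)·3^p. Since 3 | h(p) by the inductive hypothesis, 3 | 6·h(p); and 3 | 15 since 15 = 3·5. Therefore 3 | h(p+1).
This completes the induction.
Therefore the largest such d is 3.

d = 3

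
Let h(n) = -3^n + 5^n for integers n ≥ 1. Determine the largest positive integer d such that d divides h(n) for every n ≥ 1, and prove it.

Computing the first values: h(1) = 2 and h(2) = 16; gcd(2, 16) = 2, so d ≤ 2.
We prove 2 | -3^n + 5^n for all n ≥ 1 by induction on n.
For the base case n = 1: h(1) = 2 = 2·(1), so 2 | h(1).
Suppose the result is true for n = j, i.e. 2 | h(j). Then
5^{j+1} − 3^{j+1} = 5·5^j − 3·3^j = 5·(5^j − 3^j) + (2)·3^j. The first term is divisible by 2 by the inductive hypothesis, and the second term (2)·3^j is divisible by 2 since 2 | 2. Hence 2 | h(j+1).
This completes the induction.
Therefore the largest such d is 2.

d = 2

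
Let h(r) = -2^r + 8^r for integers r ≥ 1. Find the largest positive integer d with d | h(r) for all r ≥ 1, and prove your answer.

Computing the first values: h(1) = 6 and h(2) = 60; gcd(6, 60) = 6, so d ≤ 6.
We prove 6 | -2^r + 8^r for all r ≥ 1 by induction on r.
For the base case r = 1: h(1) = 6 = 6·(1), so 6 | h(1).
Suppose the result is true for r = i, i.e. 6 | h(i). Then
8^{i+1} − 2^{i+1} = 8·8^i − 2·2^i = 8·(8^i − 2^i) + (6)·2^i. The first term is divisible by 6 by the inductive hypothesis, and the second term (6)·2^i is divisible by 6 since 6 | 6. Hence 6 | h(i+1).
By induction, the statement is established for all r ≥ 1.
Therefore the largest such d is 6.

d = 6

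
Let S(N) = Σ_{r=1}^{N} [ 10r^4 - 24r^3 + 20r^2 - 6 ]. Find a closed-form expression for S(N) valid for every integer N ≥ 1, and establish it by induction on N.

We claim S(N) = N(N - 1)(2N + 3)(N^2 - N + 1) for all N ≥ 1.
Base case (N = 1): S(1) = 0, and the closed form gives 0. They agree.
Inductive step: suppose the statement holds for some r ≥ 1, so S(r) = r(2r^4 - r^3 - 2r^2 + 4r - 3).
Then S(r+1) = S(r) + (2r(5r^3 + 8r^2 + 4r + 4)) = (r(2r^4 - r^3 - 2r^2 + 4r - 3)) + (2r(5r^3 + 8r^2 + 4r + 4)).
Simplifying, S(r+1) = r(r + 1)(2r + 5)(r^2 + r + 1) = (r+1)((r+1) - 1)(2(r+1) + 3)((r+1)^2 - (r+1) + 1),
which is the closed form with N = r+1.
By induction, the statement is established for all N ≥ 1.

S(N) = N(N - 1)(2N + 3)(N^2 - N + 1)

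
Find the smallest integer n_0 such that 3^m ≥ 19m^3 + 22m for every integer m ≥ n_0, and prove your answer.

At m = 8: 6561 < 9904, so the inequality fails and n_0 ≥ 9. We prove 3^m ≥ 19m^3 + 22m for all m ≥ 9.
Base step (m = 9): 3^m = 19683 and 19m^3 + 22m = 14049, so 19683 ≥ 14049.
Suppose the result is true for m = p, so 3^p ≥ 19p^3 + 22p.
Then 3^(p + 1) = 3·(3^p) ≥ 3·(19p^3 + 22p).
Also, for p ≥ 9 we have 3·(19p^3 + 22p) ≥ 19(p+1)^3 + 22(p+1), since 3·(19p^3 + 22p) − (19(p+1)^3 + 22(p+1)) = 38p^3 - 57p^2 - 13p - 41, which is nonnegative for all p ≥ 9.
Combining, 3^(p + 1) ≥ 19(p+1)^3 + 22(p+1).
Hence, by induction on m, the claim holds for every m ≥ 9.
Hence the smallest such n_0 is 9.

n_0 = 9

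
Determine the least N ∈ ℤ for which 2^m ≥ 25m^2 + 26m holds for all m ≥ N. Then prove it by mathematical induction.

N = 12

At m = 11: 2048 < 3311, so the inequality fails and N ≥ 12. We prove 2^m ≥ 25m^2 + 26m for all m ≥ 12.
For the base case m = 12: 2^m = 4096 and 25m^2 + 26m = 3912, so 4096 ≥ 3912.
Suppose the result is true for m = k, so 2^k ≥ 25k^2 + 26k.
Then 2^(k + 1) = 2·(2^k) ≥ 2·(25k^2 + 26k).
Also, for k ≥ 12 we have 2·(25k^2 + 26k) ≥ 25(k+1)^2 + 26(k+1), since 2·(25k^2 + 26k) − (25(k+1)^2 + 26(k+1)) = 25k^2 - 24k - 51, which is nonnegative for all k ≥ 12.
Combining, 2^(k + 1) ≥ 25(k+1)^2 + 26(k+1).
This completes the induction.
Hence the smallest such N is 12.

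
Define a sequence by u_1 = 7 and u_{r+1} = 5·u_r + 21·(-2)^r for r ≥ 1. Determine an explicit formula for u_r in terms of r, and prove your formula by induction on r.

u_r = -3(-2)^r + 5^(r - 1)

Computing the first terms: u_1 = 7, u_2 = -7, u_3 = 49. This suggests u_r = -3(-2)^r + 5^(r - 1).
For the base case r = 1: the formula gives 7 = 7 = u_1.
For the inductive step, assume it holds for an arbitrary p ≥ 1, so u_p = -3(-2)^p + 5^(p - 1).
Then u_{p+1} = 5·u_p + 21·(-2)^p = 5·(-3(-2)^p + 5^(p - 1)) + 21·(-2)^p = -3(-2)^(p + 1) + 5^p = -3(-2)^(p+1) + 5^((p+1) - 1),
which is the claimed formula at r = p+1.
By induction, the statement is established for all r ≥ 1.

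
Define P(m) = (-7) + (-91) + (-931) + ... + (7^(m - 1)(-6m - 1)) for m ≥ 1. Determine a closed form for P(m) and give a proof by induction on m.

P(m) = -7^m·m

We claim P(m) = -7^m·m for all m ≥ 1.
For the base case m = 1: P(1) = -7, and the closed form gives -7. They agree.
For the inductive step, assume it holds for an arbitrary k ≥ 1, so P(k) = -7^k·k.
Then P(k+1) = P(k) + (7^k(-6k - 7)) = (-7^k·k) + (7^k(-6k - 7)).
Simplifying, P(k+1) = 7^(k + 1)(-k - 1) = -7^(k+1)·(k+1),
which is the closed form with m = k+1.
Hence, by induction on m, the claim holds for every m ≥ 1.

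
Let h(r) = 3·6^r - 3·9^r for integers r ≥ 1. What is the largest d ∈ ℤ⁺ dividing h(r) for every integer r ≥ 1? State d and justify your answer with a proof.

d = 9

Computing the first values: h(1) = -9 and h(2) = -135; gcd(-9, -135) = 9, so d ≤ 9.
We prove 9 | 3·6^r - 3·9^r for all r ≥ 1 by induction on r.
When r = 1: h(1) = -9 = 9·(-1), so 9 | h(1).
Suppose the result is true for r = k, i.e. 9 | h(k). Then
h(k+1) − 9·h(k) = (3·6^(k+1) - 3·9^(k+1)) − 9·(3·6^k - 3·9^k) = (3)·6^k·(6 − 9) = (-9)·6^k. Since 9 | h(k) by the inductive hypothesis, 9 | 9·h(k); and 9 | -9 since -9 = 9·-1. Therefore 9 | h(k+1).
Hence, by induction on r, the claim holds for every r ≥ 1.
Therefore the largest such d is 9.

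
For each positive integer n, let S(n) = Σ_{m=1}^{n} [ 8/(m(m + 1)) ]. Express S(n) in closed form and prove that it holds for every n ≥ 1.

S(n) = 8n/(n + 1)

We claim S(n) = 8n/(n + 1) for all n ≥ 1.
Base step (n = 1): S(1) = 4, and the closed form gives 4. They agree.
For the inductive step, assume it holds for an arbitrary m ≥ 1, so S(m) = 8m/(m + 1).
Then S(m+1) = S(m) + (8/((m + 1)(m + 2))) = (8m/(m + 1)) + (8/((m + 1)(m + 2))).
Simplifying, S(m+1) = 8(m + 1)/(m + 2) = 8(m+1)/((m+1) + 1),
which is the closed form with n = m+1.
Hence, by induction on n, the claim holds for every n ≥ 1.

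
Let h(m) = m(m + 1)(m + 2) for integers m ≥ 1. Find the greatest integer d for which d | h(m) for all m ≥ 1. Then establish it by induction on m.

Computing the first values: h(1) = 6 and h(2) = 24; gcd(6, 24) = 6, so d ≤ 6.
We prove 6 | m(m + 1)(m + 2) for all m ≥ 1 by induction on m.
Base case (m = 1): h(1) = 6 = 6·(1), so 6 | h(1).
Inductive step: suppose the statement holds for some j ≥ 1, i.e. 6 | h(j). Then
h(j+1) − h(j) = (j+1)·(j+2)·(j+3) − j·(j+1)·(j+2) = (j+1)·(j+2)·[(j+3) − j] = 3·(j+1)·(j+2). The product of 2 consecutive integers is divisible by (2)! = 2, so h(j+1) − h(j) is divisible by 3·2 = 6. By the inductive hypothesis 6 | h(j), hence 6 | h(j+1).
This completes the induction.
Therefore the largest such d is 6.

d = 6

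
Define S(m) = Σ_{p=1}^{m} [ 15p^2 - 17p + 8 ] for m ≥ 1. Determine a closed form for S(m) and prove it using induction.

S(m) = m(5m^2 - m + 2)

We claim S(m) = m(5m^2 - m + 2) for all m ≥ 1.
Base step (m = 1): S(1) = 6, and the closed form gives 6. They agree.
For the inductive step, assume it holds for an arbitrary p ≥ 1, so S(p) = p(5p^2 - p + 2).
Then S(p+1) = S(p) + (15p^2 + 13p + 6) = (p(5p^2 - p + 2)) + (15p^2 + 13p + 6).
Simplifying, S(p+1) = (p + 1)(5p^2 + 9p + 6) = (p+1)(5(p+1)^2 - (p+1) + 2),
which is the closed form with m = p+1.
By induction, the statement is established for all m ≥ 1.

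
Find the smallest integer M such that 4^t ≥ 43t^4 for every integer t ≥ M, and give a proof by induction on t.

At t = 9: 262144 < 282123, so the inequality fails and M ≥ 10. We prove 4^t ≥ 43t^4 for all t ≥ 10.
Base step (t = 10): 4^t = 1048576 and 43t^4 = 430000, so 1048576 ≥ 430000.
Inductive step: suppose the statement holds for some m ≥ 10, so 4^m ≥ 43m^4.
Then 4^(m + 1) = 4·(4^m) ≥ 4·(43m^4).
Also, for m ≥ 10 we have 4·(43m^4) ≥ 43(m+1)^4, since 4 ≥ (1 + 1/m)^4 for all m ≥ 10.
Combining, 4^(m + 1) ≥ 43(m+1)^4.
By the principle of mathematical induction, the result holds for all t ≥ 10.
Hence the smallest such M is 10.

M = 10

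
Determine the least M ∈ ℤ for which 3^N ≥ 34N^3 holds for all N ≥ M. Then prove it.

At N = 9: 19683 < 24786, so the inequality fails and M ≥ 10. We prove 3^N ≥ 34N^3 for all N ≥ 10.
Base case (N = 10): 3^N = 59049 and 34N^3 = 34000, so 59049 ≥ 34000.
Inductive step: assume the claim holds for N = i, so 3^i ≥ 34i^3.
Then 3^(i + 1) = 3·(3^i) ≥ 3·(34i^3).
Also, for i ≥ 10 we have 3·(34i^3) ≥ 34(i+1)^3, since 3 ≥ (1 + 1/i)^3 for all i ≥ 10.
Combining, 3^(i + 1) ≥ 34(i+1)^3.
By the principle of mathematical induction, the result holds for all N ≥ 10.
Hence the smallest such M is 10.

M = 10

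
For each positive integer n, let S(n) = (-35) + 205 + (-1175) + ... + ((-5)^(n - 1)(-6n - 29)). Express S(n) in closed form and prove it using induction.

We claim S(n) = (-5)^n(n + 5) - 5 for all n ≥ 1.
When n = 1: S(1) = -35, and the closed form gives -35. They agree.
For the inductive step, assume it holds for an arbitrary m ≥ 1, so S(m) = (-5)^m(m + 5) - 5.
Then S(m+1) = S(m) + ((-5)^m(-6m - 35)) = ((-5)^m(m + 5) - 5) + ((-5)^m(-6m - 35)).
Simplifying, S(m+1) = -5(-5)^m·m - 30(-5)^m - 5 = (-5)^(m+1)((m+1) + 5) - 5,
which is the closed form with n = m+1.
By the principle of mathematical induction, the result holds for all n ≥ 1.

S(n) = (-5)^n(n + 5) - 5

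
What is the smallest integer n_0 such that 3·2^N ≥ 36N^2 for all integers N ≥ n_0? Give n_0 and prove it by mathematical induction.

n_0 = 11

At N = 10: 3072 < 3600, so the inequality fails and n_0 ≥ 11. We prove 3·2^N ≥ 36N^2 for all N ≥ 11.
Base case (N = 11): 3·2^N = 6144 and 36N^2 = 4356, so 6144 ≥ 4356.
Inductive step: assume the claim holds for N = j, so 3·2^j ≥ 36j^2.
Then 3·2^(j + 1) = 2·(3·2^j) ≥ 2·(36j^2).
Also, for j ≥ 11 we have 2·(36j^2) ≥ 36(j+1)^2, since 2 ≥ (1 + 1/j)^2 for all j ≥ 11.
Combining, 3·2^(j + 1) ≥ 36(j+1)^2.
By the principle of mathematical induction, the result holds for all N ≥ 11.
Hence the smallest such n_0 is 11.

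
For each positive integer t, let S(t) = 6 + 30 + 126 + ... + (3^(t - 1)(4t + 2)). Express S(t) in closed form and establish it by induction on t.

S(t) = 2·3^t·t

We claim S(t) = 2·3^t·t for all t ≥ 1.
For the base case t = 1: S(1) = 6, and the closed form gives 6. They agree.
For the inductive step, assume it holds for an arbitrary j ≥ 1, so S(j) = 2·3^j·j.
Then S(j+1) = S(j) + (3^j(4j + 6)) = (2·3^j·j) + (3^j(4j + 6)).
Simplifying, S(j+1) = 6·3^j(j + 1) = 2·3^(j+1)·(j+1),
which is the closed form with t = j+1.
By the principle of mathematical induction, the result holds for all t ≥ 1.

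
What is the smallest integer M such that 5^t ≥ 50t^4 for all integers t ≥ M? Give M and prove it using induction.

At t = 7: 78125 < 120050, so the inequality fails and M ≥ 8. We prove 5^t ≥ 50t^4 for all t ≥ 8.
When t = 8: 5^t = 390625 and 50t^4 = 204800, so 390625 ≥ 204800.
Inductive step: suppose the statement holds for some j ≥ 8, so 5^j ≥ 50j^4.
Then 5^(j + 1) = 5·(5^j) ≥ 5·(50j^4).
Also, for j ≥ 8 we have 5·(50j^4) ≥ 50(j+1)^4, since 5 ≥ (1 + 1/j)^4 for all j ≥ 8.
Combining, 5^(j + 1) ≥ 50(j+1)^4.
By the principle of mathematical induction, the result holds for all t ≥ 8.
Hence the smallest such M is 8.

M = 8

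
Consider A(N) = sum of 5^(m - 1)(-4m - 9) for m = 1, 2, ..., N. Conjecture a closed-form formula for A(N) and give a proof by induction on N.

We claim A(N) = -5^N(N + 2) + 2 for all N ≥ 1.
When N = 1: A(1) = -13, and the closed form gives -13. They agree.
Suppose the result is true for N = m, so A(m) = -5^m(m + 2) + 2.
Then A(m+1) = A(m) + (5^m(-4m - 13)) = (-5^m(m + 2) + 2) + (5^m(-4m - 13)).
Simplifying, A(m+1) = -5·5^m·m - 15·5^m + 2 = -5^(m+1)((m+1) + 2) + 2,
which is the closed form with N = m+1.
Hence, by induction on N, the claim holds for every N ≥ 1.

A(N) = -5^N(N + 2) + 2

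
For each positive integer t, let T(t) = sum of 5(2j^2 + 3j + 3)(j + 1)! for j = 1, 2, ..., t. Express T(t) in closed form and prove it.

We claim T(t) = (10t + 5)(t + 2)! - 10 for all t ≥ 1.
For the base case t = 1: T(1) = 80, and the closed form gives 80. They agree.
For the inductive step, assume it holds for an arbitrary j ≥ 1, so T(j) = (10j + 5)(j + 2)! - 10.
Then T(j+1) = T(j) + (5(2j^2 + 7j + 8)(j + 2)!) = ((10j + 5)(j + 2)! - 10) + (5(2j^2 + 7j + 8)(j + 2)!).
Simplifying, T(j+1) = (10(j+1) + 5)((j+1) + 2)! - 10,
which is the closed form with t = j+1.
By the principle of mathematical induction, the result holds for all t ≥ 1.

T(t) = (10t + 5)(t + 2)! - 10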